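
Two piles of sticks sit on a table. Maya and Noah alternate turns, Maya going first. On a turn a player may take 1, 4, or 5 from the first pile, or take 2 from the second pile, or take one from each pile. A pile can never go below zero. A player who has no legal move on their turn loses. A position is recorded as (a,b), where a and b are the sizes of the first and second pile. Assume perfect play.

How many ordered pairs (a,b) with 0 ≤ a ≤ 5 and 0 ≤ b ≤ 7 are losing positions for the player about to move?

15

Work bottom-up. With no move the player to move loses. Otherwise the position is W if at least one move leads to an L position for the opponent, and L if every move leads to a W.
Every move lowers a or b (never raises either), so fill the grid row by row in increasing a, and left to right within a row: each cell's successors are then already labelled.
      b=0  b=1  b=2  b=3  b=4  b=5  b=6  b=7
a=0:    L    L    W    W    L    L    W    W
a=1:    W    W    W    L    W    W    W    L
a=2:    L    L    W    W    W    L    L    W
a=3:    W    W    W    L    L    W    W    W
a=4:    W    W    L    W    W    W    L    L
a=5:    W    W    W    W    W    W    W    W
Cells with no legal move (terminal, hence L): (0,0), (0,1).
The remaining L cells, each justified by listing all of its moves:
(0,4): the only move is to (0,2)(W), a W ⇒ L
(0,5): the only move is to (0,3)(W), a W ⇒ L
(1,3): moves to (0,3)(W), (1,1)(W), (0,2)(W); every one is W ⇒ L
(1,7): moves to (0,7)(W), (1,5)(W), (0,6)(W); every one is W ⇒ L
(2,0): the only move is to (1,0)(W), a W ⇒ L
(2,1): moves to (1,1)(W), (1,0)(W); every one is W ⇒ L
(2,5): moves to (1,5)(W), (2,3)(W), (1,4)(W); every one is W ⇒ L
(2,6): moves to (1,6)(W), (2,4)(W), (1,5)(W); every one is W ⇒ L
(3,3): moves to (2,3)(W), (3,1)(W), (2,2)(W); every one is W ⇒ L
(3,4): moves to (2,4)(W), (3,2)(W), (2,3)(W); every one is W ⇒ L
(4,2): moves to (3,2)(W), (0,2)(W), (4,0)(W), (3,1)(W); every one is W ⇒ L
(4,6): moves to (3,6)(W), (0,6)(W), (4,4)(W), (3,5)(W); every one is W ⇒ L
(4,7): moves to (3,7)(W), (0,7)(W), (4,5)(W), (3,6)(W); every one is W ⇒ L
Every other cell has at least one move into one of the L cells above, so it is W.
L cells per row: a=0: 4, a=1: 2, a=2: 4, a=3: 2, a=4: 3, a=5: 0; total 15.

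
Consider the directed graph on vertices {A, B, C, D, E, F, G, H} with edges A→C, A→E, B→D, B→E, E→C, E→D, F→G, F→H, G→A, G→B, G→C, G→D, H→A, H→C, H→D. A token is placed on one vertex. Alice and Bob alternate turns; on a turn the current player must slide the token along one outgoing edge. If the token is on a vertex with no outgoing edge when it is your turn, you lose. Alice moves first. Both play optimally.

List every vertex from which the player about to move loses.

Label each position W (a win for the player to move) or L (a loss). A position with no legal move is L; any other position is W exactly when some move reaches an L, and L when every move reaches a W.
Every edge goes from a vertex to one that appears earlier in the order D, C, E, B, A, G, H, F, so processing vertices in that order labels each vertex after all of its successors.
D: no outgoing edge → L
C: no outgoing edge → L
E: W (go to C, an L position)
B: W (go to D, an L position)
A: W (go to C, an L position)
G: W (go to C, an L position)
H: W (go to C, an L position)
F: L (options H(W), G(W) are all W)
Reading off the rows marked L gives the requested list; there are 3 such vertices.

C, D, F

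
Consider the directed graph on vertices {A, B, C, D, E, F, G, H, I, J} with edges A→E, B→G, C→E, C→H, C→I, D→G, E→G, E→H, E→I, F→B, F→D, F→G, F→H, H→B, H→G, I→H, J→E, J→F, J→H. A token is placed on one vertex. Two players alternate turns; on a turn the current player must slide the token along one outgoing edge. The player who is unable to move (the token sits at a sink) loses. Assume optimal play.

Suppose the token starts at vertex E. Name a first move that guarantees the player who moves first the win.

Use the standard recursion: the mover loses at a terminal position; elsewhere, the mover wins exactly when some move hands the opponent an L position.
Every edge goes from a vertex to one that appears earlier in the order G, B, H, I, E, C, D, F, A, J, so processing vertices in that order labels each vertex after all of its successors.
G: no outgoing edge → L
B: →G(L), so W
H: →G(L), so W
I: →H(W) only, which is W, so L
E: →I(L), so W
C: →I(L), so W
D: →G(L), so W
F: →G(L), so W
A: →E(W) only, which is W, so L
J: →F(W), E(W), H(W) — all W, so L
From E, the L positions reachable in one move are: I, G. Any move reaching one of these is winning.

Move to I.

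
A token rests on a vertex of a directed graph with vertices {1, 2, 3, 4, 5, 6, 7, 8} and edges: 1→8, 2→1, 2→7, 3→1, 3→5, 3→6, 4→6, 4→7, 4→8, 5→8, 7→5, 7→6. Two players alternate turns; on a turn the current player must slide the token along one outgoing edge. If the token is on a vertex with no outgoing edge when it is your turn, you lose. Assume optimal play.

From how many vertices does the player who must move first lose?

Label each position W (a win for the player to move) or L (a loss). A position with no legal move is L; any other position is W exactly when some move reaches an L, and L when every move reaches a W.
Every edge goes from a vertex to one that appears earlier in the order 6, 8, 1, 5, 7, 4, 2, 3, so processing vertices in that order labels each vertex after all of its successors.
6: no outgoing edge → L
8: no outgoing edge → L
1: →8(L), so W
5: →8(L), so W
7: →6(L), so W
4: →8(L), so W
2: →7(W), 1(W) — all W, so L
3: →6(L), so W
The L vertices are 2, 6, 8; that is 3 in all.

3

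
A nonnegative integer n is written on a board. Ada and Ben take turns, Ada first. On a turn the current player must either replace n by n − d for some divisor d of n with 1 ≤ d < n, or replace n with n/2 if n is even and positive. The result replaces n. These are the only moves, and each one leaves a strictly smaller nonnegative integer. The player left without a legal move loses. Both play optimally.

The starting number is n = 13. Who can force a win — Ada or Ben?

Ben wins.

Build the W/L table. Terminal = L. A non-terminal position is W if it has a move to some L; otherwise it is L.
n=0: no move → L
n=1: no move → L
n=2: →1(L), so W
n=3: →2(W) only, which is W, so L
n=4: →3(L), so W
n=5: →4(W) only, which is W, so L
n=6: →3(L), so W
n=7: →6(W) only, which is W, so L
n=8: →7(L), so W
n=9: →6(W), 8(W) — all W, so L
n=10: →5(L), so W
n=11: →10(W) only, which is W, so L
n=12: →9(L), so W
n=13: →12(W) only, which is W, so L
The starting position 13 is L: whatever Ada does, the opponent receives a W position.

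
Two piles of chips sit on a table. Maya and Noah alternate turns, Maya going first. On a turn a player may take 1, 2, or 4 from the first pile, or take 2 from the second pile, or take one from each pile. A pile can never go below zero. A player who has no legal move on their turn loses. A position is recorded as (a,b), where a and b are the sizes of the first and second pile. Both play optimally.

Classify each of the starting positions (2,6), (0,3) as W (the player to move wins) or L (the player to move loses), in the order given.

(2,6): L, (0,3): W

Label each position W (a win for the player to move) or L (a loss). A position with no legal move is L; any other position is W exactly when some move reaches an L, and L when every move reaches a W.
No move ever increases a pile, so every position that can arise here has a ≤ 2 and b ≤ 6; it is enough to label the cells with 0 ≤ a ≤ 2 and 0 ≤ b ≤ 6.
Every move lowers a or b (never raises either), so fill the grid row by row in increasing a, and left to right within a row: each cell's successors are then already labelled.
      b=0  b=1  b=2  b=3  b=4  b=5  b=6
a=0:    L    L    W    W    L    L    W
a=1:    W    W    W    L    W    W    W
a=2:    W    W    L    W    W    W    L
Cells with no legal move (terminal, hence L): (0,0), (0,1).
The remaining L cells, each justified by listing all of its moves:
(0,4): only reaches (0,2)(W), which is W → L
(0,5): only reaches (0,3)(W), which is W → L
(1,3): only reaches (0,3)(W), (1,1)(W), (0,2)(W), all W → L
(2,2): only reaches (1,2)(W), (0,2)(W), (2,0)(W), (1,1)(W), all W → L
(2,6): only reaches (1,6)(W), (0,6)(W), (2,4)(W), (1,5)(W), all W → L
Every other cell has at least one move into one of the L cells above, so it is W.
(2,6): one of the L cells justified above, so L
(0,3): the move to (0,1) reaches an L cell, so W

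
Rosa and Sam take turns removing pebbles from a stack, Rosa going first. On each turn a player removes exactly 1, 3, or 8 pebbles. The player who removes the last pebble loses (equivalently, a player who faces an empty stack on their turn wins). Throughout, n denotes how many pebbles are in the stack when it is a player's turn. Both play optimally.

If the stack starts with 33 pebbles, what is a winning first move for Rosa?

Positions with no move are W. A position that does have a move is losing for the player to move precisely when every available move leads to a winning position for the opponent. Fill in the labels:
n=0: no move; the opponent has just taken the last pebble and therefore loses → W
n=1: only reaches 0(W), which is W → L
n=2: reaches L-position 1 → W
n=3: only reaches 2(W), 0(W), all W → L
n=4: reaches L-position 3 → W
n=5: only reaches 4(W), 2(W), all W → L
n=6: reaches L-position 5 → W
n=7: only reaches 6(W), 4(W), all W → L
n=8: reaches L-position 7 → W
n=9: reaches L-position 1 → W
n=10: reaches L-position 7 → W
n=11: reaches L-position 3 → W
n=12: only reaches 11(W), 9(W), 4(W), all W → L
n=13: reaches L-position 12 → W
n=14: only reaches 13(W), 11(W), 6(W), all W → L
n=15: reaches L-position 14 → W
n=16: only reaches 15(W), 13(W), 8(W), all W → L
n=17: reaches L-position 16 → W
n=18: only reaches 17(W), 15(W), 10(W), all W → L
n=19: reaches L-position 18 → W
n=20: reaches L-position 12 → W
n=21: reaches L-position 18 → W
n=22: reaches L-position 14 → W
n=23: only reaches 22(W), 20(W), 15(W), all W → L
n=24: reaches L-position 23 → W
n=25: only reaches 24(W), 22(W), 17(W), all W → L
n=26: reaches L-position 25 → W
n=27: only reaches 26(W), 24(W), 19(W), all W → L
n=28: reaches L-position 27 → W
n=29: only reaches 28(W), 26(W), 21(W), all W → L
n=30: reaches L-position 29 → W
n=31: reaches L-position 23 → W
n=32: reaches L-position 29 → W
n=33: reaches L-position 25 → W
From 33, the L positions reachable in one move are: 25.

Remove 8, leaving 25.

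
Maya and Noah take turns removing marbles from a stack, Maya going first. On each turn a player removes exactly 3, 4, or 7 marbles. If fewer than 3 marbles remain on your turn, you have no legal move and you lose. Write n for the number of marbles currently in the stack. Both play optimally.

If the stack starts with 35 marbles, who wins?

Maya wins.

Work bottom-up. With no move the player to move loses. Otherwise the position is W if at least one move leads to an L position for the opponent, and L if every move leads to a W.
n=0: no move → L
n=1: no move → L
n=2: no move → L
n=3: W (go to 0, an L position)
n=4: W (go to 1, an L position)
n=5: W (go to 2, an L position)
n=6: W (go to 2, an L position)
n=7: W (go to 0, an L position)
n=8: W (go to 1, an L position)
n=9: W (go to 2, an L position)
n=10: L (options 7(W), 6(W), 3(W) are all W)
n=11: L (options 8(W), 7(W), 4(W) are all W)
n=12: L (options 9(W), 8(W), 5(W) are all W)
n=13: W (go to 10, an L position)
n=14: W (go to 11, an L position)
n=15: W (go to 12, an L position)
n=16: W (go to 12, an L position)
n=17: W (go to 10, an L position)
n=18: W (go to 11, an L position)
n=19: W (go to 12, an L position)
n=20: L (options 17(W), 16(W), 13(W) are all W)
n=21: L (options 18(W), 17(W), 14(W) are all W)
n=22: L (options 19(W), 18(W), 15(W) are all W)
n=23: W (go to 20, an L position)
n=24: W (go to 21, an L position)
n=25: W (go to 22, an L position)
n=26: W (go to 22, an L position)
n=27: W (go to 20, an L position)
n=28: W (go to 21, an L position)
n=29: W (go to 22, an L position)
n=30: L (options 27(W), 26(W), 23(W) are all W)
n=31: L (options 28(W), 27(W), 24(W) are all W)
n=32: L (options 29(W), 28(W), 25(W) are all W)
n=33: W (go to 30, an L position)
n=34: W (go to 31, an L position)
n=35: W (go to 32, an L position)
The starting position 35 is W: Maya should remove 3, leaving 32, handing over an L position.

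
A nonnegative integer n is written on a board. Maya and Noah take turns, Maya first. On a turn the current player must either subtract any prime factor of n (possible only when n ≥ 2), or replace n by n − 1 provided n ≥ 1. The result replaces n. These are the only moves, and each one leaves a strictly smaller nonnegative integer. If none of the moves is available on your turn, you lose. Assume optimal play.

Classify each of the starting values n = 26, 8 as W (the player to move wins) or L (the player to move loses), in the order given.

26: W, 8: L

Classify positions by backward induction: terminal positions (no move available) are L. From any other position, the mover wins iff some move reaches an L.
n=0: no move → L
n=1: W (go to 0, an L position)
n=2: W (go to 0, an L position)
n=3: W (go to 0, an L position)
n=4: L (options 2(W), 3(W) are all W)
n=5: W (go to 0, an L position)
n=6: W (go to 4, an L position)
n=7: W (go to 0, an L position)
n=8: L (options 6(W), 7(W) are all W)
n=9: W (go to 8, an L position)
n=10: W (go to 8, an L position)
n=11: W (go to 0, an L position)
n=12: L (options 9(W), 10(W), 11(W) are all W)
n=13: W (go to 0, an L position)
n=14: W (go to 12, an L position)
n=15: W (go to 12, an L position)
n=16: L (options 14(W), 15(W) are all W)
n=17: W (go to 0, an L position)
n=18: W (go to 16, an L position)
n=19: W (go to 0, an L position)
n=20: L (options 15(W), 18(W), 19(W) are all W)
n=21: W (go to 20, an L position)
n=22: W (go to 20, an L position)
n=23: W (go to 0, an L position)
n=24: L (options 21(W), 22(W), 23(W) are all W)
n=25: W (go to 20, an L position)
n=26: W (go to 24, an L position)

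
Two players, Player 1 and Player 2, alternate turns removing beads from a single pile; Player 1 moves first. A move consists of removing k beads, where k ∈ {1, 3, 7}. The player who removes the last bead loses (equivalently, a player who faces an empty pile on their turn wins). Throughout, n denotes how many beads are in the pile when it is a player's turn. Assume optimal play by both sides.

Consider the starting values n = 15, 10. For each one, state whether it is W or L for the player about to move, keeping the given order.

15: L, 10: W

Classify positions by backward induction: terminal positions (no move available) are W. From any other position, the mover wins iff some move reaches an L.
n=0: no move; the opponent has just taken the last bead and therefore loses → W
n=1: →0(W) only, which is W, so L
n=2: →1(L), so W
n=3: →2(W), 0(W) — all W, so L
n=4: →3(L), so W
n=5: →4(W), 2(W) — all W, so L
n=6: →5(L), so W
n=7: →6(W), 4(W), 0(W) — all W, so L
n=8: →7(L), so W
n=9: →8(W), 6(W), 2(W) — all W, so L
n=10: →9(L), so W
n=11: →10(W), 8(W), 4(W) — all W, so L
n=12: →11(L), so W
n=13: →12(W), 10(W), 6(W) — all W, so L
n=14: →13(L), so W
n=15: →14(W), 12(W), 8(W) — all W, so L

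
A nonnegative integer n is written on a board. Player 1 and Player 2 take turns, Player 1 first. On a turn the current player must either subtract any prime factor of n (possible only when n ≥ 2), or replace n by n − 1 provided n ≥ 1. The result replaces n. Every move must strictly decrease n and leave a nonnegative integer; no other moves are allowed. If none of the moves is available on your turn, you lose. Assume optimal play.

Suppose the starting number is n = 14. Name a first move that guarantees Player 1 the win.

Use the standard recursion: the mover loses at a terminal position; elsewhere, the mover wins exactly when some move hands the opponent an L position.
n=0: no move → L
n=1: reaches L-position 0 → W
n=2: reaches L-position 0 → W
n=3: reaches L-position 0 → W
n=4: only reaches 2(W), 3(W), all W → L
n=5: reaches L-position 0 → W
n=6: reaches L-position 4 → W
n=7: reaches L-position 0 → W
n=8: only reaches 6(W), 7(W), all W → L
n=9: reaches L-position 8 → W
n=10: reaches L-position 8 → W
n=11: reaches L-position 0 → W
n=12: only reaches 9(W), 10(W), 11(W), all W → L
n=13: reaches L-position 0 → W
n=14: reaches L-position 12 → W
From 14, the L positions reachable in one move are: 12.

Move to 12.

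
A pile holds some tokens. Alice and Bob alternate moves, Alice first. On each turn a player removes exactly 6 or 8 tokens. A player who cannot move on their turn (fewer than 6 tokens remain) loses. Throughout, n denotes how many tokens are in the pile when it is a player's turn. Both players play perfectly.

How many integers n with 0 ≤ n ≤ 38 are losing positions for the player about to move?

18

Compute win/loss labels from the base case upward. A position with no move is L. Any other position is W if it can reach an L in one move, else L.
n=0: no move → L
n=1: no move → L
n=2: no move → L
n=3: no move → L
n=4: no move → L
n=5: no move → L
n=6: →0(L), so W
n=7: →1(L), so W
n=8: →2(L), so W
n=9: →3(L), so W
n=10: →4(L), so W
n=11: →5(L), so W
n=12: →4(L), so W
n=13: →5(L), so W
n=14: →8(W), 6(W) — all W, so L
n=15: →9(W), 7(W) — all W, so L
n=16: →10(W), 8(W) — all W, so L
n=17: →11(W), 9(W) — all W, so L
n=18: →12(W), 10(W) — all W, so L
n=19: →13(W), 11(W) — all W, so L
n=20: →14(L), so W
n=21: →15(L), so W
n=22: →16(L), so W
n=23: →17(L), so W
n=24: →18(L), so W
n=25: →19(L), so W
n=26: →18(L), so W
n=27: →19(L), so W
n=28: →22(W), 20(W) — all W, so L
n=29: →23(W), 21(W) — all W, so L
n=30: →24(W), 22(W) — all W, so L
n=31: →25(W), 23(W) — all W, so L
n=32: →26(W), 24(W) — all W, so L
n=33: →27(W), 25(W) — all W, so L
n=34: →28(L), so W
n=35: →29(L), so W
n=36: →30(L), so W
n=37: →31(L), so W
n=38: →32(L), so W
L entries with 0 ≤ n ≤ 38: n = 0, 1, 2, 3, 4, 5, 14, 15, 16, 17, 18, 19, 28, 29, 30, 31, 32, 33; that makes 18.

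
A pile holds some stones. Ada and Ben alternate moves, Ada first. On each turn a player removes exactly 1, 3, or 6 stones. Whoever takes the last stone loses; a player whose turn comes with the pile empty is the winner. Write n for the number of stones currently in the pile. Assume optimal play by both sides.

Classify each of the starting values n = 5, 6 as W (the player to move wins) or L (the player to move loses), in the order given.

Positions with no move are W. A position that does have a move is losing for the player to move precisely when every available move leads to a winning position for the opponent. Fill in the labels:
n=0: no move; the opponent has just taken the last stone and therefore loses → W
n=1: L (sole option 0(W) is W)
n=2: W (go to 1, an L position)
n=3: L (options 2(W), 0(W) are all W)
n=4: W (go to 3, an L position)
n=5: L (options 4(W), 2(W) are all W)
n=6: W (go to 5, an L position)

5: L, 6: W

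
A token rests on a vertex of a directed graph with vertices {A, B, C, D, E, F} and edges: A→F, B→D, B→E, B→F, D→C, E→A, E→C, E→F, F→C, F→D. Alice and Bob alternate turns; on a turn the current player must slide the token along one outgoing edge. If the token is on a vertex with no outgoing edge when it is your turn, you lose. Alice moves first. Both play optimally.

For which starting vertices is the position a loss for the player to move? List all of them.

Classify positions by backward induction: terminal positions (no move available) are L. From any other position, the mover wins iff some move reaches an L.
Every edge goes from a vertex to one that appears earlier in the order C, D, F, A, E, B, so processing vertices in that order labels each vertex after all of its successors.
C: no outgoing edge → L
D: W (go to C, an L position)
F: W (go to C, an L position)
A: L (sole option F(W) is W)
E: W (go to A, an L position)
B: L (options E(W), F(W), D(W) are all W)
The losing starting vertices are exactly the entries labelled L in this table (3 of them).

A, B, C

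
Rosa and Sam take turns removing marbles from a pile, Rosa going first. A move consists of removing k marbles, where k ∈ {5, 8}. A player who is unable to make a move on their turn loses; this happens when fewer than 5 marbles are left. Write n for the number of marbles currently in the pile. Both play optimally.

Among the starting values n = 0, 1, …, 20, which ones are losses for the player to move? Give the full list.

0, 1, 2, 3, 4, 13, 14, 15, 16, 17

Classify positions by backward induction: terminal positions (no move available) are L. From any other position, the mover wins iff some move reaches an L.
n=0: no move → L
n=1: no move → L
n=2: no move → L
n=3: no move → L
n=4: no move → L
n=5: can move to 0, which is L ⇒ W
n=6: can move to 1, which is L ⇒ W
n=7: can move to 2, which is L ⇒ W
n=8: can move to 3, which is L ⇒ W
n=9: can move to 4, which is L ⇒ W
n=10: can move to 2, which is L ⇒ W
n=11: can move to 3, which is L ⇒ W
n=12: can move to 4, which is L ⇒ W
n=13: moves to 8(W), 5(W); every one is W ⇒ L
n=14: moves to 9(W), 6(W); every one is W ⇒ L
n=15: moves to 10(W), 7(W); every one is W ⇒ L
n=16: moves to 11(W), 8(W); every one is W ⇒ L
n=17: moves to 12(W), 9(W); every one is W ⇒ L
n=18: can move to 13, which is L ⇒ W
n=19: can move to 14, which is L ⇒ W
n=20: can move to 15, which is L ⇒ W
The losing starting values of n are exactly the entries labelled L in this table (10 of them).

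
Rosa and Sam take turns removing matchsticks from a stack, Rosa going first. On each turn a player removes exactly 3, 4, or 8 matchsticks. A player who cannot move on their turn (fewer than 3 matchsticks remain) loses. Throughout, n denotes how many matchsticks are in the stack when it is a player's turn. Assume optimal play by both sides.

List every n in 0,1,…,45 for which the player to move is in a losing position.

0, 1, 2, 7, 12, 13, 14, 19, 24, 25, 26, 31, 36, 37, 38, 43

Label each position W (a win for the player to move) or L (a loss). A position with no legal move is L; any other position is W exactly when some move reaches an L, and L when every move reaches a W.
n=0: no move → L
n=1: no move → L
n=2: no move → L
n=3: reaches L-position 0 → W
n=4: reaches L-position 1 → W
n=5: reaches L-position 2 → W
n=6: reaches L-position 2 → W
n=7: only reaches 4(W), 3(W), all W → L
n=8: reaches L-position 0 → W
n=9: reaches L-position 1 → W
n=10: reaches L-position 7 → W
n=11: reaches L-position 7 → W
n=12: only reaches 9(W), 8(W), 4(W), all W → L
n=13: only reaches 10(W), 9(W), 5(W), all W → L
n=14: only reaches 11(W), 10(W), 6(W), all W → L
n=15: reaches L-position 12 → W
n=16: reaches L-position 13 → W
n=17: reaches L-position 14 → W
n=18: reaches L-position 14 → W
n=19: only reaches 16(W), 15(W), 11(W), all W → L
n=20: reaches L-position 12 → W
n=21: reaches L-position 13 → W
n=22: reaches L-position 19 → W
n=23: reaches L-position 19 → W
n=24: only reaches 21(W), 20(W), 16(W), all W → L
n=25: only reaches 22(W), 21(W), 17(W), all W → L
n=26: only reaches 23(W), 22(W), 18(W), all W → L
n=27: reaches L-position 24 → W
n=28: reaches L-position 25 → W
n=29: reaches L-position 26 → W
n=30: reaches L-position 26 → W
n=31: only reaches 28(W), 27(W), 23(W), all W → L
n=32: reaches L-position 24 → W
n=33: reaches L-position 25 → W
n=34: reaches L-position 31 → W
n=35: reaches L-position 31 → W
n=36: only reaches 33(W), 32(W), 28(W), all W → L
n=37: only reaches 34(W), 33(W), 29(W), all W → L
n=38: only reaches 35(W), 34(W), 30(W), all W → L
n=39: reaches L-position 36 → W
n=40: reaches L-position 37 → W
n=41: reaches L-position 38 → W
n=42: reaches L-position 38 → W
n=43: only reaches 40(W), 39(W), 35(W), all W → L
n=44: reaches L-position 36 → W
n=45: reaches L-position 37 → W
The losing starting values of n are exactly the entries labelled L in this table (16 of them).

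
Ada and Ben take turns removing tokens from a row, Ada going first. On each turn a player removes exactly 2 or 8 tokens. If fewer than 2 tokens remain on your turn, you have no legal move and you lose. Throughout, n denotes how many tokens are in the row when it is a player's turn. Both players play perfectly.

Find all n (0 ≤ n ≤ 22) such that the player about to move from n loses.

Work bottom-up. With no move the player to move loses. Otherwise the position is W if at least one move leads to an L position for the opponent, and L if every move leads to a W.
n=0: no move → L
n=1: no move → L
n=2: W (go to 0, an L position)
n=3: W (go to 1, an L position)
n=4: L (sole option 2(W) is W)
n=5: L (sole option 3(W) is W)
n=6: W (go to 4, an L position)
n=7: W (go to 5, an L position)
n=8: W (go to 0, an L position)
n=9: W (go to 1, an L position)
n=10: L (options 8(W), 2(W) are all W)
n=11: L (options 9(W), 3(W) are all W)
n=12: W (go to 10, an L position)
n=13: W (go to 11, an L position)
n=14: L (options 12(W), 6(W) are all W)
n=15: L (options 13(W), 7(W) are all W)
n=16: W (go to 14, an L position)
n=17: W (go to 15, an L position)
n=18: W (go to 10, an L position)
n=19: W (go to 11, an L position)
n=20: L (options 18(W), 12(W) are all W)
n=21: L (options 19(W), 13(W) are all W)
n=22: W (go to 20, an L position)
The losing starting values of n are exactly the entries labelled L in this table (10 of them).

0, 1, 4, 5, 10, 11, 14, 15, 20, 21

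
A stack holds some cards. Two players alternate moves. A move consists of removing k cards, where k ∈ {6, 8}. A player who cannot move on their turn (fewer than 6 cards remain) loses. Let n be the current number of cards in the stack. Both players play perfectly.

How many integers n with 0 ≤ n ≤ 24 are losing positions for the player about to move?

Build the W/L table. Terminal = L. A non-terminal position is W if it has a move to some L; otherwise it is L.
n=0: no move → L
n=1: no move → L
n=2: no move → L
n=3: no move → L
n=4: no move → L
n=5: no move → L
n=6: can move to 0, which is L ⇒ W
n=7: can move to 1, which is L ⇒ W
n=8: can move to 2, which is L ⇒ W
n=9: can move to 3, which is L ⇒ W
n=10: can move to 4, which is L ⇒ W
n=11: can move to 5, which is L ⇒ W
n=12: can move to 4, which is L ⇒ W
n=13: can move to 5, which is L ⇒ W
n=14: moves to 8(W), 6(W); every one is W ⇒ L
n=15: moves to 9(W), 7(W); every one is W ⇒ L
n=16: moves to 10(W), 8(W); every one is W ⇒ L
n=17: moves to 11(W), 9(W); every one is W ⇒ L
n=18: moves to 12(W), 10(W); every one is W ⇒ L
n=19: moves to 13(W), 11(W); every one is W ⇒ L
n=20: can move to 14, which is L ⇒ W
n=21: can move to 15, which is L ⇒ W
n=22: can move to 16, which is L ⇒ W
n=23: can move to 17, which is L ⇒ W
n=24: can move to 18, which is L ⇒ W
L entries with 0 ≤ n ≤ 24: n = 0, 1, 2, 3, 4, 5, 14, 15, 16, 17, 18, 19; that makes 12.

12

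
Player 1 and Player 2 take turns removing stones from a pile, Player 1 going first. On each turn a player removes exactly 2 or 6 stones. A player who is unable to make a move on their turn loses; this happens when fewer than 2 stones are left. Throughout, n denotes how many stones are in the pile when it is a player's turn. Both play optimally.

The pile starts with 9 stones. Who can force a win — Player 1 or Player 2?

Compute win/loss labels from the base case upward. A position with no move is L. Any other position is W if it can reach an L in one move, else L.
n=0: no move → L
n=1: no move → L
n=2: can move to 0, which is L ⇒ W
n=3: can move to 1, which is L ⇒ W
n=4: the only move is to 2(W), a W ⇒ L
n=5: the only move is to 3(W), a W ⇒ L
n=6: can move to 4, which is L ⇒ W
n=7: can move to 5, which is L ⇒ W
n=8: moves to 6(W), 2(W); every one is W ⇒ L
n=9: moves to 7(W), 3(W); every one is W ⇒ L
The starting position 9 is L: whatever Player 1 does, the opponent receives a W position.

Player 2 wins.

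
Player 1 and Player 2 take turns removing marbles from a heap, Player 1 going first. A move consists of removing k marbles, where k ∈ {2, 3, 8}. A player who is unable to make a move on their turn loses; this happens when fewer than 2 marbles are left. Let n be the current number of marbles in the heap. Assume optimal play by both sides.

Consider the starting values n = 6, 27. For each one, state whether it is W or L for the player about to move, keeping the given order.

6: L, 27: W

Positions with no move are L. A position that does have a move is losing for the player to move precisely when every available move leads to a winning position for the opponent. Fill in the labels:
n=0: no move → L
n=1: no move → L
n=2: reaches L-position 0 → W
n=3: reaches L-position 1 → W
n=4: reaches L-position 1 → W
n=5: only reaches 3(W), 2(W), all W → L
n=6: only reaches 4(W), 3(W), all W → L
n=7: reaches L-position 5 → W
n=8: reaches L-position 6 → W
n=9: reaches L-position 6 → W
n=10: only reaches 8(W), 7(W), 2(W), all W → L
n=11: only reaches 9(W), 8(W), 3(W), all W → L
n=12: reaches L-position 10 → W
n=13: reaches L-position 11 → W
n=14: reaches L-position 11 → W
n=15: only reaches 13(W), 12(W), 7(W), all W → L
n=16: only reaches 14(W), 13(W), 8(W), all W → L
n=17: reaches L-position 15 → W
n=18: reaches L-position 16 → W
n=19: reaches L-position 16 → W
n=20: only reaches 18(W), 17(W), 12(W), all W → L
n=21: only reaches 19(W), 18(W), 13(W), all W → L
n=22: reaches L-position 20 → W
n=23: reaches L-position 21 → W
n=24: reaches L-position 21 → W
n=25: only reaches 23(W), 22(W), 17(W), all W → L
n=26: only reaches 24(W), 23(W), 18(W), all W → L
n=27: reaches L-position 25 → W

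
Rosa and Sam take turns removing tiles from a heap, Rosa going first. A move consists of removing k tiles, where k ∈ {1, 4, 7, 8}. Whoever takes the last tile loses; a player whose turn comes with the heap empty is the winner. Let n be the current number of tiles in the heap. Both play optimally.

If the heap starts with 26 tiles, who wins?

Sam wins.

Classify positions by backward induction: terminal positions (no move available) are W. From any other position, the mover wins iff some move reaches an L.
n=0: no move; the opponent has just taken the last tile and therefore loses → W
n=1: only reaches 0(W), which is W → L
n=2: reaches L-position 1 → W
n=3: only reaches 2(W), which is W → L
n=4: reaches L-position 3 → W
n=5: reaches L-position 1 → W
n=6: only reaches 5(W), 2(W), all W → L
n=7: reaches L-position 6 → W
n=8: reaches L-position 1 → W
n=9: reaches L-position 1 → W
n=10: reaches L-position 6 → W
n=11: reaches L-position 3 → W
n=12: only reaches 11(W), 8(W), 5(W), 4(W), all W → L
n=13: reaches L-position 12 → W
n=14: reaches L-position 6 → W
n=15: only reaches 14(W), 11(W), 8(W), 7(W), all W → L
n=16: reaches L-position 15 → W
n=17: only reaches 16(W), 13(W), 10(W), 9(W), all W → L
n=18: reaches L-position 17 → W
n=19: reaches L-position 15 → W
n=20: reaches L-position 12 → W
n=21: reaches L-position 17 → W
n=22: reaches L-position 15 → W
n=23: reaches L-position 15 → W
n=24: reaches L-position 17 → W
n=25: reaches L-position 17 → W
n=26: only reaches 25(W), 22(W), 19(W), 18(W), all W → L
The starting position 26 is L: whatever Rosa does, the opponent receives a W position.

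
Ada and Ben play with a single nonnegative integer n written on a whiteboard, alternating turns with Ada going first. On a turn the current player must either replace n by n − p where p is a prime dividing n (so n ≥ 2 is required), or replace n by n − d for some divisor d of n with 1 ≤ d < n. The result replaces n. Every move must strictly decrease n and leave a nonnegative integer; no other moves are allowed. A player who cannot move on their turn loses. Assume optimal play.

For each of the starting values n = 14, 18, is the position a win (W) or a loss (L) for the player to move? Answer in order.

Positions with no move are L. A position that does have a move is losing for the player to move precisely when every available move leads to a winning position for the opponent. Fill in the labels:
n=0: no move → L
n=1: no move → L
n=2: can move to 0, which is L ⇒ W
n=3: can move to 0, which is L ⇒ W
n=4: moves to 2(W), 3(W); every one is W ⇒ L
n=5: can move to 0, which is L ⇒ W
n=6: can move to 4, which is L ⇒ W
n=7: can move to 0, which is L ⇒ W
n=8: can move to 4, which is L ⇒ W
n=9: moves to 6(W), 8(W); every one is W ⇒ L
n=10: can move to 9, which is L ⇒ W
n=11: can move to 0, which is L ⇒ W
n=12: can move to 9, which is L ⇒ W
n=13: can move to 0, which is L ⇒ W
n=14: moves to 7(W), 12(W), 13(W); every one is W ⇒ L
n=15: can move to 14, which is L ⇒ W
n=16: can move to 14, which is L ⇒ W
n=17: can move to 0, which is L ⇒ W
n=18: can move to 9, which is L ⇒ W

14: L, 18: W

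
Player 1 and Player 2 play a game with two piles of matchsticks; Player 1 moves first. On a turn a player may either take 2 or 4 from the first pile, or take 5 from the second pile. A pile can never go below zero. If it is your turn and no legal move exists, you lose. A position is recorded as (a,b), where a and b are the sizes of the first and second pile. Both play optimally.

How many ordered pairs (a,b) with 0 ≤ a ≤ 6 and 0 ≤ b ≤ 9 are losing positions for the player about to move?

Use the standard recursion: the mover loses at a terminal position; elsewhere, the mover wins exactly when some move hands the opponent an L position.
Every move lowers a or b (never raises either), so fill the grid row by row in increasing a, and left to right within a row: each cell's successors are then already labelled.
      b=0  b=1  b=2  b=3  b=4  b=5  b=6  b=7  b=8  b=9
a=0:    L    L    L    L    L    W    W    W    W    W
a=1:    L    L    L    L    L    W    W    W    W    W
a=2:    W    W    W    W    W    L    L    L    L    L
a=3:    W    W    W    W    W    L    L    L    L    L
a=4:    W    W    W    W    W    W    W    W    W    W
a=5:    W    W    W    W    W    W    W    W    W    W
a=6:    L    L    L    L    L    W    W    W    W    W
Cells with no legal move (terminal, hence L): (0,0), (0,1), (0,2), (0,3), (0,4), (1,0), (1,1), (1,2), (1,3), (1,4).
The remaining L cells, each justified by listing all of its moves:
(2,5): only reaches (0,5)(W), (2,0)(W), all W → L
(2,6): only reaches (0,6)(W), (2,1)(W), all W → L
(2,7): only reaches (0,7)(W), (2,2)(W), all W → L
(2,8): only reaches (0,8)(W), (2,3)(W), all W → L
(2,9): only reaches (0,9)(W), (2,4)(W), all W → L
(3,5): only reaches (1,5)(W), (3,0)(W), all W → L
(3,6): only reaches (1,6)(W), (3,1)(W), all W → L
(3,7): only reaches (1,7)(W), (3,2)(W), all W → L
(3,8): only reaches (1,8)(W), (3,3)(W), all W → L
(3,9): only reaches (1,9)(W), (3,4)(W), all W → L
(6,0): only reaches (4,0)(W), (2,0)(W), all W → L
(6,1): only reaches (4,1)(W), (2,1)(W), all W → L
(6,2): only reaches (4,2)(W), (2,2)(W), all W → L
(6,3): only reaches (4,3)(W), (2,3)(W), all W → L
(6,4): only reaches (4,4)(W), (2,4)(W), all W → L
Every other cell has at least one move into one of the L cells above, so it is W.
L cells per row: a=0: 5, a=1: 5, a=2: 5, a=3: 5, a=4: 0, a=5: 0, a=6: 5; total 25.

25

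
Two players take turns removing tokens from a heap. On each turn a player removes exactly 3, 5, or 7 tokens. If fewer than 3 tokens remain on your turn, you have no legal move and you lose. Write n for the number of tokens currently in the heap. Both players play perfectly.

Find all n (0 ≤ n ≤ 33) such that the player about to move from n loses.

0, 1, 2, 10, 11, 12, 20, 21, 22, 30, 31, 32

Work bottom-up. With no move the player to move loses. Otherwise the position is W if at least one move leads to an L position for the opponent, and L if every move leads to a W.
n=0: no move → L
n=1: no move → L
n=2: no move → L
n=3: reaches L-position 0 → W
n=4: reaches L-position 1 → W
n=5: reaches L-position 2 → W
n=6: reaches L-position 1 → W
n=7: reaches L-position 2 → W
n=8: reaches L-position 1 → W
n=9: reaches L-position 2 → W
n=10: only reaches 7(W), 5(W), 3(W), all W → L
n=11: only reaches 8(W), 6(W), 4(W), all W → L
n=12: only reaches 9(W), 7(W), 5(W), all W → L
n=13: reaches L-position 10 → W
n=14: reaches L-position 11 → W
n=15: reaches L-position 12 → W
n=16: reaches L-position 11 → W
n=17: reaches L-position 12 → W
n=18: reaches L-position 11 → W
n=19: reaches L-position 12 → W
n=20: only reaches 17(W), 15(W), 13(W), all W → L
n=21: only reaches 18(W), 16(W), 14(W), all W → L
n=22: only reaches 19(W), 17(W), 15(W), all W → L
n=23: reaches L-position 20 → W
n=24: reaches L-position 21 → W
n=25: reaches L-position 22 → W
n=26: reaches L-position 21 → W
n=27: reaches L-position 22 → W
n=28: reaches L-position 21 → W
n=29: reaches L-position 22 → W
n=30: only reaches 27(W), 25(W), 23(W), all W → L
n=31: only reaches 28(W), 26(W), 24(W), all W → L
n=32: only reaches 29(W), 27(W), 25(W), all W → L
n=33: reaches L-position 30 → W
The losing starting values of n are exactly the entries labelled L in this table (12 of them).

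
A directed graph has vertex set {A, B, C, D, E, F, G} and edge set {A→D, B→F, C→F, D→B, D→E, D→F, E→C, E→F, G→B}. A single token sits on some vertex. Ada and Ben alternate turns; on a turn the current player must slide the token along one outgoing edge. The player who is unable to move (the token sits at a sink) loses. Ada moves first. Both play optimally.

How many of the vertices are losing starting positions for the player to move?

Positions with no move are L. A position that does have a move is losing for the player to move precisely when every available move leads to a winning position for the opponent. Fill in the labels:
Every edge goes from a vertex to one that appears earlier in the order F, C, E, B, D, A, G, so processing vertices in that order labels each vertex after all of its successors.
F: no outgoing edge → L
C: →F(L), so W
E: →F(L), so W
B: →F(L), so W
D: →F(L), so W
A: →D(W) only, which is W, so L
G: →B(W) only, which is W, so L
The L vertices are A, F, G; that is 3 in all.

3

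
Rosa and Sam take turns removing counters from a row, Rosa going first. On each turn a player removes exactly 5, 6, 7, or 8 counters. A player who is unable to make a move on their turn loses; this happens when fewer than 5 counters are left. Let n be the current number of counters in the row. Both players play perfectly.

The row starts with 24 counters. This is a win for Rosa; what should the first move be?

Remove 7, leaving 17.

Label each position W (a win for the player to move) or L (a loss). A position with no legal move is L; any other position is W exactly when some move reaches an L, and L when every move reaches a W.
n=0: no move → L
n=1: no move → L
n=2: no move → L
n=3: no move → L
n=4: no move → L
n=5: can move to 0, which is L ⇒ W
n=6: can move to 1, which is L ⇒ W
n=7: can move to 2, which is L ⇒ W
n=8: can move to 3, which is L ⇒ W
n=9: can move to 4, which is L ⇒ W
n=10: can move to 4, which is L ⇒ W
n=11: can move to 4, which is L ⇒ W
n=12: can move to 4, which is L ⇒ W
n=13: moves to 8(W), 7(W), 6(W), 5(W); every one is W ⇒ L
n=14: moves to 9(W), 8(W), 7(W), 6(W); every one is W ⇒ L
n=15: moves to 10(W), 9(W), 8(W), 7(W); every one is W ⇒ L
n=16: moves to 11(W), 10(W), 9(W), 8(W); every one is W ⇒ L
n=17: moves to 12(W), 11(W), 10(W), 9(W); every one is W ⇒ L
n=18: can move to 13, which is L ⇒ W
n=19: can move to 14, which is L ⇒ W
n=20: can move to 15, which is L ⇒ W
n=21: can move to 16, which is L ⇒ W
n=22: can move to 17, which is L ⇒ W
n=23: can move to 17, which is L ⇒ W
n=24: can move to 17, which is L ⇒ W
From 24, the L positions reachable in one move are: 17, 16. Any move reaching one of these is winning.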